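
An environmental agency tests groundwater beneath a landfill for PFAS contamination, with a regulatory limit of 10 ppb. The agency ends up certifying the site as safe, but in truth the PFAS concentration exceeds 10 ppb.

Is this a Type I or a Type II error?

The null hypothesis here is that the PFAS concentration is at or below 10 ppb (safe).
'Certifying the site as safe' corresponds to failing to reject H₀.
H₀ was not rejected but H₀ is false — a Type II error (false negative).

Type II error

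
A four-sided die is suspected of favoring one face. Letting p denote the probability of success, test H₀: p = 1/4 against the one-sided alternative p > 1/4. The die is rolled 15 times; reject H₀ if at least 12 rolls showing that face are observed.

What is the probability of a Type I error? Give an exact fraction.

Under H₀, X ~ Binomial(15, 1/4), and α = P(X ≥ 12).
P(X ≥ 12) = Σ_{j=12}^{15} C(15,j)·(1/4)^j·(3/4)^{15-j} = 3319/268435456.

3319/268435456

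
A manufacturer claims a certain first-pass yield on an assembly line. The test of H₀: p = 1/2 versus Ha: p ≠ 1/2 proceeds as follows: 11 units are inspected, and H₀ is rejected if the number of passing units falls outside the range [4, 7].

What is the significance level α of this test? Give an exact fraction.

29/128

Under H₀, Y ~ Binomial(11, 1/2); α is the probability of landing in either tail, P(Y ≤ 3) + P(Y ≥ 8).
Each tail has probability (1 + 11 + 55 + 165)/2048; doubling gives α = 464/2048 = 29/128.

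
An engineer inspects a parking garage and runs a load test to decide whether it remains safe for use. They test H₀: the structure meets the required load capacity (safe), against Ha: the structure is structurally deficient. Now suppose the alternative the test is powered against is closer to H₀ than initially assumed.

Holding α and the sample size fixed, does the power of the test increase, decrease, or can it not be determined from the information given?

It decreases.

When the true parameter is near the null value, the test has a harder time distinguishing Ha from H₀.
Since power = 1 − β and β increases, power decreases.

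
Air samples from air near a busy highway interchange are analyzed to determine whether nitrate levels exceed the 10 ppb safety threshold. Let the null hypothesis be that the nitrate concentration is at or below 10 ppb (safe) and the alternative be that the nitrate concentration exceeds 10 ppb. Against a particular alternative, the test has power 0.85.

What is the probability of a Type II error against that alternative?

0.15

Power = 1 − β, so β = 1 − 0.85 = 0.15.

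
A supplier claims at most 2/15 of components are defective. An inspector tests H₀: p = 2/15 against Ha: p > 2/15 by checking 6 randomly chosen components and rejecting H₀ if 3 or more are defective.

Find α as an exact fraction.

The significance level is the probability, assuming p = 2/15, of seeing 3 or more defectives in 6 draws.
Via the complement, α = 1 − Σ_{j=0}^{2} C(6,j)(2/15)^j(13/15)^{6-j} = 78928/2278125.

78928/2278125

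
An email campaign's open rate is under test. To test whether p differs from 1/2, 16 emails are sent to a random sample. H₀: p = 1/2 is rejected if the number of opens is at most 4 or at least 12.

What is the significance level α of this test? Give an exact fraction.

Under H₀, X ~ Binomial(16, 1/2); α is the probability of landing in either tail, P(X ≤ 4) + P(X ≥ 12).
The two tails are symmetric, so α = 2·(1 + 16 + 120 + 560 + 1820)/2^16 = 5034/65536 = 2517/32768.

2517/32768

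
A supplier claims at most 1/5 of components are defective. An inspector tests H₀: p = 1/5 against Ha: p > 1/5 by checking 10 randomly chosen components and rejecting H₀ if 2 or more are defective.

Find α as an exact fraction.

6095609/9765625

Under H₀, S ~ Binomial(10, 1/5); the Type I error rate is P(S ≥ 2).
Via the complement, α = 1 − Σ_{j=0}^{1} C(10,j)(1/5)^j(4/5)^{10-j} = 6095609/9765625.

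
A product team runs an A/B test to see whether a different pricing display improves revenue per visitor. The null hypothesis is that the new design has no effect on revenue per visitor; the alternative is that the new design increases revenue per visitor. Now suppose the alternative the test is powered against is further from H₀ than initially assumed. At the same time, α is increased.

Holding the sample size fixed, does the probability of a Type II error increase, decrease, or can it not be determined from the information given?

A larger true effect moves the Ha sampling distribution further from the H₀ critical value, making rejection more likely when Ha is true. With a larger α the critical value moves toward the center, so more of the Ha sampling distribution lies in the rejection region. Both changes push β in the same direction.

It decreases.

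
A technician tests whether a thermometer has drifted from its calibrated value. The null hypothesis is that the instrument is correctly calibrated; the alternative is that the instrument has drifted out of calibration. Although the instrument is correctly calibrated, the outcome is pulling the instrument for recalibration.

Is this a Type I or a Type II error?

Type I error

'Pulling the instrument for recalibration' corresponds to rejecting H₀.
H₀ was rejected but H₀ is true — a Type I error (false positive).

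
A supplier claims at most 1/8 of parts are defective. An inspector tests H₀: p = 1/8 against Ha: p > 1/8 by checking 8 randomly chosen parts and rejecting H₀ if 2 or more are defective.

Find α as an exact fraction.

4424071/16777216

The significance level is the probability, assuming p = 1/8, of seeing 2 or more defectives in 8 draws.
Computing the lower-tail complement: 1 − 12353145/16777216 = 4424071/16777216.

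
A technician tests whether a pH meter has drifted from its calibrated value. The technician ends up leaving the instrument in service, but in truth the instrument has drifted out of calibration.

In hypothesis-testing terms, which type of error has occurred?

Type II error

The null hypothesis here is that the instrument is correctly calibrated.
'Leaving the instrument in service' corresponds to failing to reject H₀.
H₀ was not rejected but H₀ is false — a Type II error (false negative).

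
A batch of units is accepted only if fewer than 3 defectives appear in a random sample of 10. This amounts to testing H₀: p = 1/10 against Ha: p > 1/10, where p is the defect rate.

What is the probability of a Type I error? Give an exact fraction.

The significance level is the probability, assuming p = 1/10, of seeing 3 or more defectives in 10 draws.
Computing the lower-tail complement: 1 − 1162261467/1250000000 = 87738533/1250000000.

87738533/1250000000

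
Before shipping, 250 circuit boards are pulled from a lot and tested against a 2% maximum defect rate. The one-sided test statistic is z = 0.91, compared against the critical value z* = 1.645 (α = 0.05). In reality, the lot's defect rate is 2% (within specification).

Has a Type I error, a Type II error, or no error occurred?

Neither — the decision is correct.

The conventional null hypothesis is that the lot's defect rate is 2% (within specification).
Since z = 0.91 ≤ z* = 1.645, H₀ is not rejected.
H₀ is true (actually the lot's defect rate is 2% (within specification)).
The decision matches the true state — no error.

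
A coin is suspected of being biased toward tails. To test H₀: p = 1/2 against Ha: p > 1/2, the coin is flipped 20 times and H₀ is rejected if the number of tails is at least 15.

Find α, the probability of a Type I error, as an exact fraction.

5425/262144

The Type I error probability is α = P(S ≥ 15) computed under H₀, where S ~ Binomial(20, 1/2).
P(S ≥ 15) = [C(20,15) + C(20,16) + C(20,17) + C(20,18) + C(20,19) + C(20,20)] / 2^20 = (15504 + 4845 + 1140 + 190 + 20 + 1) / 1048576 = 21700/1048576 = 5425/262144.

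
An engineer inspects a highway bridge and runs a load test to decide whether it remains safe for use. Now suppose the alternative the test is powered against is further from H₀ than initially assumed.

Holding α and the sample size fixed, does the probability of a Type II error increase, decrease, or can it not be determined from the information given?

A larger true effect moves the Ha sampling distribution further from the H₀ critical value, making rejection more likely when Ha is true.

It decreases.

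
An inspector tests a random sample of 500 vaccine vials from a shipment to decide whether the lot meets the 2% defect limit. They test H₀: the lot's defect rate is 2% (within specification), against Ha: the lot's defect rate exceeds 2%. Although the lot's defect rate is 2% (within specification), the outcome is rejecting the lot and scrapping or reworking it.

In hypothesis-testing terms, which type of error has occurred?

Type I error

'Rejecting the lot and scrapping or reworking it' corresponds to rejecting H₀.
H₀ was rejected but H₀ is true — a Type I error (false positive).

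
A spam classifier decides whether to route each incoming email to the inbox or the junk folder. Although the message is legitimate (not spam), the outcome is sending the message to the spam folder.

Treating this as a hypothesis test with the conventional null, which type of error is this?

Type I error

The null hypothesis here is that the message is legitimate (not spam).
'Sending the message to the spam folder' corresponds to rejecting H₀.
H₀ was rejected but H₀ is true — a Type I error (false positive).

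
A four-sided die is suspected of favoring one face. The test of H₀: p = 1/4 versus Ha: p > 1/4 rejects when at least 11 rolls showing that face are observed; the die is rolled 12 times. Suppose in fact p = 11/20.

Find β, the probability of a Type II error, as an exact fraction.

β = P(fail to reject H₀ | Ha true) = P(K ≤ 10 | p = 11/20), K ~ Binomial(12, 11/20).
Adding the binomial probabilities P(K=0)+…+P(K=10) at p = 11/20 gives 4062047911197291/4096000000000000.

4062047911197291/4096000000000000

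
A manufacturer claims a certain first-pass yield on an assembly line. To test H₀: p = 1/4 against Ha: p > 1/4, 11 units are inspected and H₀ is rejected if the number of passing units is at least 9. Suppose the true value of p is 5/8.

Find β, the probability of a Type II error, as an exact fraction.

β = P(fail to reject H₀ | Ha true) = P(X ≤ 8 | p = 5/8), X ~ Binomial(11, 5/8).
Equivalently, β = 1 − P(X ≥ 9) = 7252043967/8589934592.

7252043967/8589934592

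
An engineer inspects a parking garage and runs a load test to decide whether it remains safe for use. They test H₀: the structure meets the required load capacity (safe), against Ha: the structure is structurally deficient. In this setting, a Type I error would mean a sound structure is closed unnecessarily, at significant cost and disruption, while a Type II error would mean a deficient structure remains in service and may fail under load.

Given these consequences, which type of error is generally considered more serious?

Type II error

The Type II consequence (a deficient structure remains in service and may fail under load) is more severe than the Type I consequence (a sound structure is closed unnecessarily, at significant cost and disruption).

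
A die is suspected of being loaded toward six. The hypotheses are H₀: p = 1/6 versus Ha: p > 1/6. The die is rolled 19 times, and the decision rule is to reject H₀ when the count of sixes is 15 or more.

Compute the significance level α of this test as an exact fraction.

The Type I error probability is α = P(X ≥ 15) computed under H₀, where X ~ Binomial(19, 1/6).
Summing C(19,j)(1/6)^j(5/6)^{19−j} for j = 15,…,19 gives 212333/50779978334208.

212333/50779978334208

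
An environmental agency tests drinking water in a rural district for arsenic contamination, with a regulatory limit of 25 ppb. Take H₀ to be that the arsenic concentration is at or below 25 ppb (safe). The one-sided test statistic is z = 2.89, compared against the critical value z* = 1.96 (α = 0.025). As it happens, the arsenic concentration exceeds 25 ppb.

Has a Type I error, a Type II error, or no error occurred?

Since z = 2.89 > z* = 1.96, H₀ is rejected.
H₀ is false (actually the arsenic concentration exceeds 25 ppb).
The decision matches the true state — no error.

No error (correct decision).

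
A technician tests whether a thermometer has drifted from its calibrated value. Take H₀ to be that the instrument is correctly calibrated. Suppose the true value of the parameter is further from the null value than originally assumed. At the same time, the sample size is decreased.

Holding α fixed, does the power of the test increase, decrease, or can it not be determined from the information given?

Cannot be determined from the information given.

The first change alone would make β decrease; the second alone would make β increase. Which effect dominates depends on the magnitudes, which are not given.
Since power = 1 − β, the effect on power is likewise indeterminate.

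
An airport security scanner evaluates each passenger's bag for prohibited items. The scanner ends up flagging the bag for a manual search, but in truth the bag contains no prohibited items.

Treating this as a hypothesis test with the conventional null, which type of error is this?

The null hypothesis here is that the bag contains no prohibited items.
'Flagging the bag for a manual search' corresponds to rejecting H₀.
H₀ was rejected but H₀ is true — a Type I error (false positive).

Type I error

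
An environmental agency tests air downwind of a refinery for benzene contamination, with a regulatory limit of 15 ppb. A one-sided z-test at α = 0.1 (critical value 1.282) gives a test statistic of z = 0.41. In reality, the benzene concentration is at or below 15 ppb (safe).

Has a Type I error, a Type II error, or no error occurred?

Neither — the decision is correct.

The conventional null hypothesis is that the benzene concentration is at or below 15 ppb (safe).
Since z = 0.41 ≤ z* = 1.282, H₀ is not rejected.
H₀ is true (actually the benzene concentration is at or below 15 ppb (safe)).
The decision matches the true state — no error.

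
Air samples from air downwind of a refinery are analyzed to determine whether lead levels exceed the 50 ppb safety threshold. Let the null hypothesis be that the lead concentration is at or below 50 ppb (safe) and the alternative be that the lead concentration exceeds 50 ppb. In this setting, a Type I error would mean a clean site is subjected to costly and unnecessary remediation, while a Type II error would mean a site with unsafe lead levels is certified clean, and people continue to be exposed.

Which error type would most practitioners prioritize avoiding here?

Type II error

The Type II consequence (a site with unsafe lead levels is certified clean, and people continue to be exposed) is more severe than the Type I consequence (a clean site is subjected to costly and unnecessary remediation).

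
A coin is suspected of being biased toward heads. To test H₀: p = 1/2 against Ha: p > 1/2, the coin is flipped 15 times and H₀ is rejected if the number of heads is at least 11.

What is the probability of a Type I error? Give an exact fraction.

1941/32768

The Type I error probability is α = P(Y ≥ 11) computed under H₀, where Y ~ Binomial(15, 1/2).
That's C(15,11) + C(15,12) + C(15,13) + C(15,14) + C(15,15) over 2^15, i.e. (1365 + 455 + 105 + 15 + 1)/32768 = 1941/32768.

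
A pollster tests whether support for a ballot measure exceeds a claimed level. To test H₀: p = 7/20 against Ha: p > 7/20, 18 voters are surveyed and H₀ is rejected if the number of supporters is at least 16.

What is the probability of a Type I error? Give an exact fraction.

The Type I error probability is α = P(Y ≥ 16) computed under H₀, where Y ~ Binomial(18, 7/20).
P(Y ≥ 16) = Σ_{j=16}^{18} C(18,j)·(7/20)^j·(13/20)^{18-j} = 114420979951136243/32768000000000000000000.

114420979951136243/32768000000000000000000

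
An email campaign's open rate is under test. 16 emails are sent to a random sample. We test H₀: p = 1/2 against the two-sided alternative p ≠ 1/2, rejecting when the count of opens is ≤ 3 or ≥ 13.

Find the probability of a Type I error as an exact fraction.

697/32768

α = P(S ≤ 3 or S ≥ 13 | p = 1/2), S ~ Binomial(16, 1/2).
Each tail has probability (1 + 16 + 120 + 560)/65536; doubling gives α = 1394/65536 = 697/32768.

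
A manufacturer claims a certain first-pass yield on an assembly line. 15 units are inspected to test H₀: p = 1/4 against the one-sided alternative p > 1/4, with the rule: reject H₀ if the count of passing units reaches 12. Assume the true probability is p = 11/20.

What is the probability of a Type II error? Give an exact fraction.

7844484964274060391/8192000000000000000

Under the alternative p = 11/20, K ~ Binomial(15, 11/20); β is the probability the test does not reject, P(K < 12).
Adding the binomial probabilities P(K=0)+…+P(K=11) at p = 11/20 gives 7844484964274060391/8192000000000000000.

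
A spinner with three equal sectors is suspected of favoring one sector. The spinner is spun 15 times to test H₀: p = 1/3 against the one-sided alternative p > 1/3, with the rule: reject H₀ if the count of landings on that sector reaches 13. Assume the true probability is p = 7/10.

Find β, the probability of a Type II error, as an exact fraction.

Under the alternative p = 7/10, Y ~ Binomial(15, 7/10); β is the probability the test does not reject, P(Y < 13).
Adding the binomial probabilities P(Y=0)+…+P(Y=12) at p = 7/10 gives 873172285377237/1000000000000000.

873172285377237/1000000000000000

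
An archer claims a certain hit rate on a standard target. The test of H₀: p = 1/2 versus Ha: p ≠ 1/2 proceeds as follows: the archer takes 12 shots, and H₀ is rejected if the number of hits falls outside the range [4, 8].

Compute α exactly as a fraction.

α = P(Y ≤ 3 or Y ≥ 9 | p = 1/2), Y ~ Binomial(12, 1/2).
By symmetry, α = 2·P(Y ≤ 3) = 2·(1 + 12 + 66 + 220)/4096 = 598/4096 = 299/2048.

299/2048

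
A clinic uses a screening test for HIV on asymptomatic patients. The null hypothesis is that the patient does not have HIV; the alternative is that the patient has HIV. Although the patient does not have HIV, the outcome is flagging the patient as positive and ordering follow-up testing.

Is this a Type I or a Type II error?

Type I error

'Flagging the patient as positive and ordering follow-up testing' corresponds to rejecting H₀.
H₀ was rejected but H₀ is true — a Type I error (false positive).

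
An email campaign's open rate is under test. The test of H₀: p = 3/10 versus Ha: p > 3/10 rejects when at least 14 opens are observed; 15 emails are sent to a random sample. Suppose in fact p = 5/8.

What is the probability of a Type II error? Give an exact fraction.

17439598153791/17592186044416

Under the alternative p = 5/8, Y ~ Binomial(15, 5/8); β is the probability the test does not reject, P(Y < 14).
Summing C(15,j)·(5/8)^j·(3/8)^{15-j} for j = 0..13 gives 17439598153791/17592186044416.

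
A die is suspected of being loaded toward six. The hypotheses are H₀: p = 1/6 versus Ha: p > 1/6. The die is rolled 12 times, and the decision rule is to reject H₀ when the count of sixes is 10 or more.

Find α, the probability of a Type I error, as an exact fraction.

α = P(reject H₀ | H₀ true) = P(X ≥ 10 | p = 1/6), with X ~ Binomial(12, 1/6).
Adding the binomial terms for j = 10 through 12 with p = 1/6 yields 1711/2176782336.

1711/2176782336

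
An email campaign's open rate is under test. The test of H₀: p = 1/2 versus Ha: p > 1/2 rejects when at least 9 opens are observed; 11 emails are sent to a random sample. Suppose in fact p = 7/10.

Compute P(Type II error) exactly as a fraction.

2749038183/4000000000

A Type II error is failing to reject when Ha holds: with p = 7/10, β = P(S ≤ 8).
Equivalently, β = 1 − P(S ≥ 9) = 2749038183/4000000000.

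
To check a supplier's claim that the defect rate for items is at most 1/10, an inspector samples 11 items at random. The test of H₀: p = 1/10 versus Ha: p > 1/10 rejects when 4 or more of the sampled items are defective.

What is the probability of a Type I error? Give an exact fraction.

46336903/2500000000

α = P(reject H₀ | H₀ true) = P(S ≥ 4 | p = 1/10), S ~ Binomial(11, 1/10).
α = 1 − P(S ≤ 3) = 1 − 2453663097/2500000000 = 46336903/2500000000.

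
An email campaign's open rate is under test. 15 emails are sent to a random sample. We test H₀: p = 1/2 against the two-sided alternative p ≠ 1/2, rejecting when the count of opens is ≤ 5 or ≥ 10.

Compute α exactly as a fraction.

Under H₀, S ~ Binomial(15, 1/2); α is the probability of landing in either tail, P(S ≤ 5) + P(S ≥ 10).
The two tails are symmetric, so α = 2·(1 + 15 + 105 + 455 + 1365 + 3003)/2^15 = 9888/32768 = 309/1024.

309/1024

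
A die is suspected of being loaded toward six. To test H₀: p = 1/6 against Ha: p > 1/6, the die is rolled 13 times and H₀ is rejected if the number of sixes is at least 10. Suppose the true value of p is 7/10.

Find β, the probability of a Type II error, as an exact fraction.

579394354239/1000000000000

Under the alternative p = 7/10, Y ~ Binomial(13, 7/10); β is the probability the test does not reject, P(Y < 10).
Summing C(13,j)·(7/10)^j·(3/10)^{13-j} for j = 0..9 gives 579394354239/1000000000000.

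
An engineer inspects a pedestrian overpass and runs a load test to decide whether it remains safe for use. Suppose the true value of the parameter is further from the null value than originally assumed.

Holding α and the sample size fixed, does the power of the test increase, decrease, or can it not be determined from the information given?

It increases.

A bigger departure from H₀ is easier for the test to detect, so it fails to reject less often.
Since power = 1 − β and β decreases, power increases.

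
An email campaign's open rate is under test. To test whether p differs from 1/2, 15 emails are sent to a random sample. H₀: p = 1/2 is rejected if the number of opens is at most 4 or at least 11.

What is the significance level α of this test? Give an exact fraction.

α = P(X ≤ 4 or X ≥ 11 | p = 1/2), X ~ Binomial(15, 1/2).
By symmetry, α = 2·P(X ≤ 4) = 2·(1 + 15 + 105 + 455 + 1365)/32768 = 3882/32768 = 1941/16384.

1941/16384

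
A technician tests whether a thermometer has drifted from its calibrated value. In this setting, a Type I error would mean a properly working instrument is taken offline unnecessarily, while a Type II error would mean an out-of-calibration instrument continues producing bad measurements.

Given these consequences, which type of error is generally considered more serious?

The Type II consequence (an out-of-calibration instrument continues producing bad measurements) is more severe than the Type I consequence (a properly working instrument is taken offline unnecessarily).

Type II error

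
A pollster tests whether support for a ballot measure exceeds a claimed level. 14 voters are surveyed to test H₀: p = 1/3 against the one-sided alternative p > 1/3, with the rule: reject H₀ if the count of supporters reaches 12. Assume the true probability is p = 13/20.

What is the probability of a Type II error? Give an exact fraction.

β = P(fail to reject H₀ | Ha true) = P(K ≤ 11 | p = 13/20), K ~ Binomial(14, 13/20).
Equivalently, β = 1 − P(K ≥ 12) = 750447350803558569/819200000000000000.

750447350803558569/819200000000000000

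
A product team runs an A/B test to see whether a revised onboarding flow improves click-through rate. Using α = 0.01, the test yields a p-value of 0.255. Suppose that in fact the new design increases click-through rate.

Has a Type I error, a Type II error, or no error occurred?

The conventional null hypothesis is that the new design has no effect on click-through rate.
Since p = 0.255 ≥ α = 0.01, H₀ is not rejected.
H₀ is false (actually the new design increases click-through rate).
Failing to reject a false H₀ is a Type II error.

Type II error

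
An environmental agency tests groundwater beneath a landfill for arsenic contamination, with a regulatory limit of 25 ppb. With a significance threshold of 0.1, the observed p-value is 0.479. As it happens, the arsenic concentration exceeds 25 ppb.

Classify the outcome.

The conventional null hypothesis is that the arsenic concentration is at or below 25 ppb (safe).
Since p = 0.479 ≥ α = 0.1, H₀ is not rejected.
H₀ is false (actually the arsenic concentration exceeds 25 ppb).
Failing to reject a false H₀ is a Type II error.

Type II error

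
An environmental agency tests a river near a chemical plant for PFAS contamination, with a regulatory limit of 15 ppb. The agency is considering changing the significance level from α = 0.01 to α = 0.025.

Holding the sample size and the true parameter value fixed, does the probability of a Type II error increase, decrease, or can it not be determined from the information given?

Relaxing α lowers the evidence threshold; under Ha, outcomes that previously fell short now trigger rejection.

It decreases.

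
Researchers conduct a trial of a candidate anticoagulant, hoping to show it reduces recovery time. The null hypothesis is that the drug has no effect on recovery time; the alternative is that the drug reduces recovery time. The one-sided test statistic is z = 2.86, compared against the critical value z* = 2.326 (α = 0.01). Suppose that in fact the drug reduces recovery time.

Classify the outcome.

Since z = 2.86 > z* = 2.326, H₀ is rejected.
H₀ is false (actually the drug reduces recovery time).
The decision matches the true state — no error.

Neither — the decision is correct.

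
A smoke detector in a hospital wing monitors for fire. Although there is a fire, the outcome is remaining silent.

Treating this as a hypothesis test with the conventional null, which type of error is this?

Type II error

The null hypothesis here is that there is no fire.
'Remaining silent' corresponds to failing to reject H₀.
H₀ was not rejected but H₀ is false — a Type II error (false negative).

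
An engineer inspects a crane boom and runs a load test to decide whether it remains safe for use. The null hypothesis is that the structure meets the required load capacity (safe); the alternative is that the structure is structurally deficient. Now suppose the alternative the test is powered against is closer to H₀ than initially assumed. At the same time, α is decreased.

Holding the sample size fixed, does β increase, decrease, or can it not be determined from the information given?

It increases.

A smaller departure from H₀ means the test statistic under Ha is distributed closer to where it would be under H₀; rejection becomes less likely. A smaller α moves the rejection region further into the tail. With the alternative true, more outcomes now fall outside the rejection region, so failing to reject becomes more likely. Both changes push β in the same direction.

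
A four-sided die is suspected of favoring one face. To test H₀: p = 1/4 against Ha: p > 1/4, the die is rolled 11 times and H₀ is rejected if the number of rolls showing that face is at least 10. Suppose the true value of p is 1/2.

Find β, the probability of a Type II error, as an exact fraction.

509/512

Under the alternative p = 1/2, X ~ Binomial(11, 1/2); β is the probability the test does not reject, P(X < 10).
Adding the binomial probabilities P(X=0)+…+P(X=9) at p = 1/2 gives 509/512.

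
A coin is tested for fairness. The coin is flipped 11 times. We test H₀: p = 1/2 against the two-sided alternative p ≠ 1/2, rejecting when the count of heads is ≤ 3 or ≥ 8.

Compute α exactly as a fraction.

α = P(Y ≤ 3 or Y ≥ 8 | p = 1/2), Y ~ Binomial(11, 1/2).
Each tail has probability (1 + 11 + 55 + 165)/2048; doubling gives α = 464/2048 = 29/128.

29/128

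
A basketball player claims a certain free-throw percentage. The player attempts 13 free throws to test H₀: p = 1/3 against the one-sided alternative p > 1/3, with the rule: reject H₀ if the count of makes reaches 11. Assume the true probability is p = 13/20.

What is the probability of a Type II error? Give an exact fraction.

A Type II error is failing to reject when Ha holds: with p = 13/20, β = P(K ≤ 10).
Adding the binomial probabilities P(K=0)+…+P(K=10) at p = 13/20 gives 36323681060626281/40960000000000000.

36323681060626281/40960000000000000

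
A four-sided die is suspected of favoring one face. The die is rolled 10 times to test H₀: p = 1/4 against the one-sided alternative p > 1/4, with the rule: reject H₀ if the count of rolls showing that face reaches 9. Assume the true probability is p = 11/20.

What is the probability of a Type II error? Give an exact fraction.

10001847283209/10240000000000

Under the alternative p = 11/20, K ~ Binomial(10, 11/20); β is the probability the test does not reject, P(K < 9).
Adding the binomial probabilities P(K=0)+…+P(K=8) at p = 11/20 gives 10001847283209/10240000000000.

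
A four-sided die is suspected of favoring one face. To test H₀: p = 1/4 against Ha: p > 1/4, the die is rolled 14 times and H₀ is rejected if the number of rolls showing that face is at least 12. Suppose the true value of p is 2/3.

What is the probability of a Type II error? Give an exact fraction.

Under the alternative p = 2/3, K ~ Binomial(14, 2/3); β is the probability the test does not reject, P(K < 12).
Summing C(14,j)·(2/3)^j·(1/3)^{14-j} for j = 0..11 gives 1426387/1594323.

1426387/1594323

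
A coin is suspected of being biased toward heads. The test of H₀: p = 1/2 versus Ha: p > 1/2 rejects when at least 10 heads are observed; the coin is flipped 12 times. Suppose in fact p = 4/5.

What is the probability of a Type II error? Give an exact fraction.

β = P(fail to reject H₀ | Ha true) = P(K ≤ 9 | p = 4/5), K ~ Binomial(12, 4/5).
Adding the binomial probabilities P(K=0)+…+P(K=9) at p = 4/5 gives 21565149/48828125.

21565149/48828125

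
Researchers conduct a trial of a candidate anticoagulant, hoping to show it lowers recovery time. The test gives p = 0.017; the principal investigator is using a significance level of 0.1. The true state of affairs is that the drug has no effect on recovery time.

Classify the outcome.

Type I error

The conventional null hypothesis is that the drug has no effect on recovery time.
Since p = 0.017 < α = 0.1, H₀ is rejected.
H₀ is true (actually the drug has no effect on recovery time).
Rejecting a true H₀ is a Type I error.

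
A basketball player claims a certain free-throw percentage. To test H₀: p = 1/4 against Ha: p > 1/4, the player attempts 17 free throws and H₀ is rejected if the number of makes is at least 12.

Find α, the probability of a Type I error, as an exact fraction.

429025/4294967296

The Type I error probability is α = P(Y ≥ 12) computed under H₀, where Y ~ Binomial(17, 1/4).
Summing C(17,j)(1/4)^j(3/4)^{17−j} for j = 12,…,17 gives 429025/4294967296.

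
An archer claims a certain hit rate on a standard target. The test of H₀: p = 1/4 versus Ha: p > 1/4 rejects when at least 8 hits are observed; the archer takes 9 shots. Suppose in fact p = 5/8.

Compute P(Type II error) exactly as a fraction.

3803679/4194304

β = P(fail to reject H₀ | Ha true) = P(X ≤ 7 | p = 5/8), X ~ Binomial(9, 5/8).
Equivalently, β = 1 − P(X ≥ 8) = 3803679/4194304.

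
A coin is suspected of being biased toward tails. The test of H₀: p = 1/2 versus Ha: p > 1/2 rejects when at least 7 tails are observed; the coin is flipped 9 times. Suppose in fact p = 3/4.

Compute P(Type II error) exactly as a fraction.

13085/32768

β = P(fail to reject H₀ | Ha true) = P(S ≤ 6 | p = 3/4), S ~ Binomial(9, 3/4).
Equivalently, β = 1 − P(S ≥ 7) = 13085/32768.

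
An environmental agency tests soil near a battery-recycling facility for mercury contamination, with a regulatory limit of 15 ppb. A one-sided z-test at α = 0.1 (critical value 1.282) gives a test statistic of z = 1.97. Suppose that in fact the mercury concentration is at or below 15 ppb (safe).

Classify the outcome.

The conventional null hypothesis is that the mercury concentration is at or below 15 ppb (safe).
Since z = 1.97 > z* = 1.282, H₀ is rejected.
H₀ is true (actually the mercury concentration is at or below 15 ppb (safe)).
Rejecting a true H₀ is a Type I error.

Type I error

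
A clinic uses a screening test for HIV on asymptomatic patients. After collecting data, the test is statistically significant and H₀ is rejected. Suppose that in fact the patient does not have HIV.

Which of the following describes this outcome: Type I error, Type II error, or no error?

The conventional null hypothesis here is that the patient does not have HIV.
H₀ was rejected, but H₀ is actually true.
Rejecting a true null hypothesis is a Type I error (false positive).

Type I error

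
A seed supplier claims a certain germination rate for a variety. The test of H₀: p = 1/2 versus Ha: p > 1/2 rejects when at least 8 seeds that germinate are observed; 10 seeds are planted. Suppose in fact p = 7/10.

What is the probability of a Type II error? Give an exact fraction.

β = P(fail to reject H₀ | Ha true) = P(Y ≤ 7 | p = 7/10), Y ~ Binomial(10, 7/10).
Adding the binomial probabilities P(Y=0)+…+P(Y=7) at p = 7/10 gives 771521517/1250000000.

771521517/1250000000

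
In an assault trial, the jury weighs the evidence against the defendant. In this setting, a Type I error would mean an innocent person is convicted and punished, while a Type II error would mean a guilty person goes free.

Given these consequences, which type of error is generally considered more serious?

The Type I consequence (an innocent person is convicted and punished) is more severe than the Type II consequence (a guilty person goes free).

Type I error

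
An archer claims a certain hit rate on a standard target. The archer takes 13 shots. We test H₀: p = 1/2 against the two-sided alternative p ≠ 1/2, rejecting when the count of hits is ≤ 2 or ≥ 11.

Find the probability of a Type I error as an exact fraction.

α = P(Y ≤ 2 or Y ≥ 11 | p = 1/2), Y ~ Binomial(13, 1/2).
The two tails are symmetric, so α = 2·(1 + 13 + 78)/2^13 = 184/8192 = 23/1024.

23/1024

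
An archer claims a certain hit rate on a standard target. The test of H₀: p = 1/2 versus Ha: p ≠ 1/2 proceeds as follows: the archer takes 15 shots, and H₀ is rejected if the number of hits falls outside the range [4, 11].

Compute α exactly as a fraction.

The significance level is the null-hypothesis probability of the rejection region {≤3} ∪ {≥12}.
By symmetry, α = 2·P(Y ≤ 3) = 2·(1 + 15 + 105 + 455)/32768 = 1152/32768 = 9/256.

9/256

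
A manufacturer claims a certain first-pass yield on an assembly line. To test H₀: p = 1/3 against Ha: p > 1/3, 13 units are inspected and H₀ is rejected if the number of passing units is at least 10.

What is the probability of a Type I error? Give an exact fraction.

2627/1594323

α = P(reject H₀ | H₀ true) = P(K ≥ 10 | p = 1/3), with K ~ Binomial(13, 1/3).
Adding the binomial terms for j = 10 through 13 with p = 1/3 yields 2627/1594323.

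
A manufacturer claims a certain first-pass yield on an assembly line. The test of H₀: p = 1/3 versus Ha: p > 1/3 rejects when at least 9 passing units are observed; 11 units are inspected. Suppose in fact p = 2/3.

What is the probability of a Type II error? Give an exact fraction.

A Type II error is failing to reject when Ha holds: with p = 2/3, β = P(S ≤ 8).
Equivalently, β = 1 − P(S ≥ 9) = 1675/2187.

1675/2187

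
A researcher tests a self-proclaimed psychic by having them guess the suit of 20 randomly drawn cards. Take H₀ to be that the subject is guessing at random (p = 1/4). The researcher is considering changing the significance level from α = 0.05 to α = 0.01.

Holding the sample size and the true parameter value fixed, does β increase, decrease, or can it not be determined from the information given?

It increases.

A smaller α moves the rejection region further into the tail. With the alternative true, more outcomes now fall outside the rejection region, so failing to reject becomes more likely.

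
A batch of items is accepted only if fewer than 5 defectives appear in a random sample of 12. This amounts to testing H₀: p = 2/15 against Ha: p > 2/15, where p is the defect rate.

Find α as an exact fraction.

127817017088/8649755859375

Under H₀, S ~ Binomial(12, 2/15); the Type I error rate is P(S ≥ 5).
α = 1 − P(S ≤ 4) = 1 − 8521938842287/8649755859375 = 127817017088/8649755859375.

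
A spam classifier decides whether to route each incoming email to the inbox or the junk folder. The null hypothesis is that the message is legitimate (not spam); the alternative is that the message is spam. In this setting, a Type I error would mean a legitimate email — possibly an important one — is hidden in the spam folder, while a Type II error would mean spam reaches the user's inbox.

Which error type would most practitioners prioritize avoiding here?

The Type I consequence (a legitimate email — possibly an important one — is hidden in the spam folder) is more severe than the Type II consequence (spam reaches the user's inbox).

Type I error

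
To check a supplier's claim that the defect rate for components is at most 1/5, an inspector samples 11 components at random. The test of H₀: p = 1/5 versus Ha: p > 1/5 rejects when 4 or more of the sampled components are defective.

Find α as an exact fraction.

12589/78125

α = P(reject H₀ | H₀ true) = P(K ≥ 4 | p = 1/5), K ~ Binomial(11, 1/5).
α = 1 − P(K ≤ 3) = 1 − 65536/78125 = 12589/78125.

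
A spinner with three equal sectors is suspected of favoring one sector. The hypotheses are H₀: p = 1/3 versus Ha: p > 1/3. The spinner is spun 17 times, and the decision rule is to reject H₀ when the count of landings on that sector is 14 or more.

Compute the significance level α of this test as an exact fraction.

α = P(reject H₀ | H₀ true) = P(S ≥ 14 | p = 1/3), with S ~ Binomial(17, 1/3).
Adding the binomial terms for j = 14 through 17 with p = 1/3 yields 6019/129140163.

6019/129140163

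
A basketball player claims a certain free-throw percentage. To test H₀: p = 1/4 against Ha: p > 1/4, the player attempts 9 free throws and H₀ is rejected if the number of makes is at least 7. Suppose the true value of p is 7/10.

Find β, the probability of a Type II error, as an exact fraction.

268584417/500000000

Under the alternative p = 7/10, K ~ Binomial(9, 7/10); β is the probability the test does not reject, P(K < 7).
Summing C(9,j)·(7/10)^j·(3/10)^{9-j} for j = 0..6 gives 268584417/500000000.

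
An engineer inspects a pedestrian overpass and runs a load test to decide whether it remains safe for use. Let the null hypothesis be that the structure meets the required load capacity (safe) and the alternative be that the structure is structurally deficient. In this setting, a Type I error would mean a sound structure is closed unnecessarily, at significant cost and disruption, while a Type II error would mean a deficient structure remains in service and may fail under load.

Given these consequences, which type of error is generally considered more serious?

Type II error

The Type II consequence (a deficient structure remains in service and may fail under load) is more severe than the Type I consequence (a sound structure is closed unnecessarily, at significant cost and disruption).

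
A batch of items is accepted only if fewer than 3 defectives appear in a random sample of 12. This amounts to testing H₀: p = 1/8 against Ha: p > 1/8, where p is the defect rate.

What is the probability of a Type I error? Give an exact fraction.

12506902185/68719476736

Under H₀, X ~ Binomial(12, 1/8); the Type I error rate is P(X ≥ 3).
α = 1 − P(X ≤ 2) = 1 − 56212574551/68719476736 = 12506902185/68719476736.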